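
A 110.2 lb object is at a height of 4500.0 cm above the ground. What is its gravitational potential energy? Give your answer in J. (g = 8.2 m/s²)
PE = mgh = 49.99 kg × 8.2 m/s² × 45 m = 1.844e+04 J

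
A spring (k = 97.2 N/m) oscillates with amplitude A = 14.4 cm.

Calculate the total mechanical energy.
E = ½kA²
E = ½kA² = ½×97.2×(0.144)² = 1.008 J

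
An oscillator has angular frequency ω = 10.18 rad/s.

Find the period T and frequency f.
T = 2π/ω = 2π/10.18 = 0.6172 s; f = ω/2π = 1.62 Hz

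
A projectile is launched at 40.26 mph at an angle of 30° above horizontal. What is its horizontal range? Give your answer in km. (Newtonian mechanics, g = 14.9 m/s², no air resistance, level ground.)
R = v₀² sin(2θ) / g (with unit conversion) = 0.01883 km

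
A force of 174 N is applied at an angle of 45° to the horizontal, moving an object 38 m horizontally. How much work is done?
W = Fd cosθ = 174×38×cos(45°) = 4675.4 J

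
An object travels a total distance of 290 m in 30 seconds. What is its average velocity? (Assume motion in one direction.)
v_avg = Δd / Δt = 290 / 30 = 9.67 m/s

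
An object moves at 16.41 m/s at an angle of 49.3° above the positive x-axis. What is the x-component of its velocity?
vₓ = v cos(θ) = 16.41 × cos(49.3°) = 10.7 m/s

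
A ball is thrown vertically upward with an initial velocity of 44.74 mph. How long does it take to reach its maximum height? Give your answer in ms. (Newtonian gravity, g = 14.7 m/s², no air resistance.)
t_up = v₀/g (with unit conversion) = 1361.0 ms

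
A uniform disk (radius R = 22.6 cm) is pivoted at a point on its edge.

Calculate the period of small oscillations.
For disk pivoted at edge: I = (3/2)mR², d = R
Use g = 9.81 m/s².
I/m = (3/2)R² = 0.07661 m²; d = R = 0.226 m
T = 2π√((3/2)R²/(gR)) = 2π√(3R/(2g)) = 1.168 s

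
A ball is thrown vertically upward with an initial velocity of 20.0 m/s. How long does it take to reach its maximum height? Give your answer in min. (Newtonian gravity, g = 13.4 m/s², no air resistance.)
t_up = v₀/g (with unit conversion) = 0.02488 min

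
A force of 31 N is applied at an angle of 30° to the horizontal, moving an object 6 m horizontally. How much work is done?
W = Fd cosθ = 31×6×cos(30°) = 161.08 J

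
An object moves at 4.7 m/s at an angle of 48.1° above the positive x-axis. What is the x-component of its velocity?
vₓ = v cos(θ) = 4.7 × cos(48.1°) = 3.14 m/s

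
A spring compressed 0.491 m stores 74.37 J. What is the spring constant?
PE = ½kx² → k = 2PE/x² = 2×74.37/0.491² = 617.0 N/m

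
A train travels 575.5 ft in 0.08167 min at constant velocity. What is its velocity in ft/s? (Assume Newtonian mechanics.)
v = d/t (with unit conversion) = 117.4 ft/s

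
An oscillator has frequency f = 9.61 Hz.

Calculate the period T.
T = 1/f = 1/9.61 = 0.1041 s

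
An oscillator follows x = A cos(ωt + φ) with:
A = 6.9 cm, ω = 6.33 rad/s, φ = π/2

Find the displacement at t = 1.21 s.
x = A cos(ωt + φ) = 6.9×cos(6.33×1.21 + π/2) = -6.77 cm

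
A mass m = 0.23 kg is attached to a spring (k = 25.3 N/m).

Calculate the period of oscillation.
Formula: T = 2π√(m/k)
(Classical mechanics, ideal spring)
T = 2π√(m/k) = 2π√(0.23/25.3) = 0.5991 s; f = 1/T = 1.669 Hz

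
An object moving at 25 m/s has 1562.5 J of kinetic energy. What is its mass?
KE = ½mv² → m = 2KE/v² = 2×1562.5/25² = 5.0 kg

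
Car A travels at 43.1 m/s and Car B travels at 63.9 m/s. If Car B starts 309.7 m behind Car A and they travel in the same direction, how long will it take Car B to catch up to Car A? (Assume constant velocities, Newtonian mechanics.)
Relative speed: v_rel = 63.9 - 43.1 = 20.8 m/s
Time to catch: t = d₀/v_rel = 309.7/20.8 = 14.89 s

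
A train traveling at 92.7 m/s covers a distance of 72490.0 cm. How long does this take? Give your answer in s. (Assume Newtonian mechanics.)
t = d/v (with unit conversion) = 7.82 s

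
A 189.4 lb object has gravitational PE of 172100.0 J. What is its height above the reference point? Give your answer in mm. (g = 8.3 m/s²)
PE = mgh → h = PE/(mg) = 1.721e+05 J / (85.91 kg × 8.3 m/s²) = 241.4 m = 241400.0 mm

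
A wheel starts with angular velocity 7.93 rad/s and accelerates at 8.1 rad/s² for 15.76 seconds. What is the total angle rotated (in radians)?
θ = ω₀t + ½αt² = 7.93×15.76 + ½×8.1×15.76² = 1130.91 rad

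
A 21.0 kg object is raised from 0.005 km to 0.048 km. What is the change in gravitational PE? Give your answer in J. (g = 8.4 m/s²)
ΔPE = mg(h₂ − h₁) = 21 kg × 8.4 m/s² × (48 − 5) m = 7585 J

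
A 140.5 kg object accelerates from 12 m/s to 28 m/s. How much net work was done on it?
W_net = ΔKE = ½m(v₂² − v₁²) = ½×140.5×(28² − 12²) = 44960.0 J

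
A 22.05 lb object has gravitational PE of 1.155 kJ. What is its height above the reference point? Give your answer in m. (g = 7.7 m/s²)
PE = mgh → h = PE/(mg) = 1155 J / (10 kg × 7.7 m/s²) = 15 m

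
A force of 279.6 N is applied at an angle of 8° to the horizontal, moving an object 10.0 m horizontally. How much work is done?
W = Fd cosθ = 279.6×10.0×cos(8°) = 2768.8 J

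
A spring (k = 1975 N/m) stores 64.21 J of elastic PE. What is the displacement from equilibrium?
PE = ½kx² → x = √(2PE/k) = √(2×64.21/1975) = 0.255 m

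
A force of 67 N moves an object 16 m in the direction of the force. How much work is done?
W = Fd = 67×16 = 1072.0 J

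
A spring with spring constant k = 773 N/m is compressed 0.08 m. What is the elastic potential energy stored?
PE = ½kx² = ½×773×0.08² = 2.474 J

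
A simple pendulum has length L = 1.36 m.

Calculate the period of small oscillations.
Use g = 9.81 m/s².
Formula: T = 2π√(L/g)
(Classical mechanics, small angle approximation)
T = 2π√(L/g) = 2π√(1.36/9.81) = 2.339 s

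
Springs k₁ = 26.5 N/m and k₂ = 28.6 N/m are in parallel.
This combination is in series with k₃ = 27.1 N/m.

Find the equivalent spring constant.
k₁₂ = k₁ + k₂ = 55.1 N/m (parallel)
1/k_eq = 1/k₁₂ + 1/k₃ → k_eq = 18.17 N/m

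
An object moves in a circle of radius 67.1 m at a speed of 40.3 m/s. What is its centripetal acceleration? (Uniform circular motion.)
a_c = v²/r = 40.3²/67.1 = 1624.09/67.1 = 24.2 m/s²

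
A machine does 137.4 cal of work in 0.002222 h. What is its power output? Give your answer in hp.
P = W/t = 574.9 J / 7.999 s = 71.87 W = 0.09638 hp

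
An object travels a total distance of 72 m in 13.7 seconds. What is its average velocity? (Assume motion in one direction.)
v_avg = Δd / Δt = 72 / 13.7 = 5.26 m/s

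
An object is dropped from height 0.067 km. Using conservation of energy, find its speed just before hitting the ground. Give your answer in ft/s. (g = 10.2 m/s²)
mgh = ½mv² → v = √(2gh) = √(2×10.2×67) = 36.97 m/s = 121.3 ft/s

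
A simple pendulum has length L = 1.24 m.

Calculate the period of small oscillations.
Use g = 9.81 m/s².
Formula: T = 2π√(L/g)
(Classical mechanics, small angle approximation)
T = 2π√(L/g) = 2π√(1.24/9.81) = 2.234 s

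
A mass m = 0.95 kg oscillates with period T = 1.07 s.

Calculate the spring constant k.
T = 2π√(m/k) → k = m(2π/T)² = 0.95×(2π/1.07)² = 32.76 N/m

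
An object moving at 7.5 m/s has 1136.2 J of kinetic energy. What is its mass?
KE = ½mv² → m = 2KE/v² = 2×1136.2/7.5² = 40.4 kg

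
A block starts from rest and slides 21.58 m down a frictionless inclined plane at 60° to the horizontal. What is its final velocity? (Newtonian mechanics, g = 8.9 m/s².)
a = g sin(θ) = 8.9 × sin(60°) = 7.71 m/s²
v = √(2ad) = √(2 × 7.71 × 21.58) = 18.24 m/s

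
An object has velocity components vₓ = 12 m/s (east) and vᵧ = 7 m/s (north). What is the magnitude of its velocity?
|v| = √(vₓ² + vᵧ²) = √(12² + 7²) = √(193) = 13.89 m/s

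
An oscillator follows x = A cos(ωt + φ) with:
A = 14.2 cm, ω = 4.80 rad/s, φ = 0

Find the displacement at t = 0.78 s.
x = A cos(ωt + φ) = 14.2×cos(4.8×0.78 + 0) = -11.7 cm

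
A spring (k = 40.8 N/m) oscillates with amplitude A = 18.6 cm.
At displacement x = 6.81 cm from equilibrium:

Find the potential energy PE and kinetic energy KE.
E_total = ½kA² = ½×40.8×(0.186)² = 0.7058 J
PE = ½kx² = ½×40.8×(0.0681)² = 0.09461 J
KE = E_total − PE = 0.6112 J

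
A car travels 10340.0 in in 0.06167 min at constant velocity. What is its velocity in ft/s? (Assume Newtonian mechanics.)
v = d/t (with unit conversion) = 232.9 ft/s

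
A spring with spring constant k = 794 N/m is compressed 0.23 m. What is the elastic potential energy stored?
PE = ½kx² = ½×794×0.23² = 21.0 J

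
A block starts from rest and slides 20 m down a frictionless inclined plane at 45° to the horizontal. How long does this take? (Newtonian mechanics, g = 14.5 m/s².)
a = g sin(θ) = 14.5 × sin(45°) = 10.25 m/s²
t = √(2d/a) = √(2 × 20 / 10.25) = 1.98 s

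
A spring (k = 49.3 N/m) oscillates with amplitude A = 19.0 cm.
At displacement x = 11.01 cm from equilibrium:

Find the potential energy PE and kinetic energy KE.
E_total = ½kA² = ½×49.3×(0.19)² = 0.8899 J
PE = ½kx² = ½×49.3×(0.1101)² = 0.2988 J
KE = E_total − PE = 0.5911 J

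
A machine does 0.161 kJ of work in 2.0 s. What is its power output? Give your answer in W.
P = W/t = 161 J / 2 s = 80.5 W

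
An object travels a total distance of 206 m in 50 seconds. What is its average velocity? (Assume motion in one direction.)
v_avg = Δd / Δt = 206 / 50 = 4.12 m/s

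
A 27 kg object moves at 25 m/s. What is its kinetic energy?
KE = ½mv² = ½×27×25² = 8437.5 J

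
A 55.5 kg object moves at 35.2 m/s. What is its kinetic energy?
KE = ½mv² = ½×55.5×35.2² = 34383.36 J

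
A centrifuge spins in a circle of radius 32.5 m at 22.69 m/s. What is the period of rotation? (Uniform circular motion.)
T = 2πr/v = 2π×32.5/22.69 = 9.0 s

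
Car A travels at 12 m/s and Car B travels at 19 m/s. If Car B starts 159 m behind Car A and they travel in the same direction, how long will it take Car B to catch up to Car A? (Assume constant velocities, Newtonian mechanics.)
Relative speed: v_rel = 19 - 12 = 7 m/s
Time to catch: t = d₀/v_rel = 159/7 = 22.71 s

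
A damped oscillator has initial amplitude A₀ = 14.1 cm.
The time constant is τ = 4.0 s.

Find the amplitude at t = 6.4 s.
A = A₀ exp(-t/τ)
A = A₀ exp(−t/τ) = 14.1×exp(−6.4/4.0) = 2.847 cm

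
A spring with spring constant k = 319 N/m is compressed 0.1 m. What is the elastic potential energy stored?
PE = ½kx² = ½×319×0.1² = 1.595 J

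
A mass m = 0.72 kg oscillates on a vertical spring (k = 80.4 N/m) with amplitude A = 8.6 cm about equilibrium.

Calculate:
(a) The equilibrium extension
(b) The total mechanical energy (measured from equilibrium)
x_eq = mg/k = 0.72×9.81/80.4 = 0.08785 m = 8.785 cm
E = ½kA² = ½×80.4×(0.086)² = 0.2973 J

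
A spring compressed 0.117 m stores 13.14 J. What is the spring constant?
PE = ½kx² → k = 2PE/x² = 2×13.14/0.117² = 1920.0 N/m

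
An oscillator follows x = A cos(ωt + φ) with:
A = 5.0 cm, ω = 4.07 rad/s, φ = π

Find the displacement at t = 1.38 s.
x = A cos(ωt + φ) = 5.0×cos(4.07×1.38 + π) = -3.93 cm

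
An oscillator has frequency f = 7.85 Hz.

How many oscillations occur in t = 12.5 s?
n = f×t = 7.85×12.5 = 98.12 oscillations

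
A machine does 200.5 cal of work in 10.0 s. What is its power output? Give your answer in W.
P = W/t = 838.9 J / 10 s = 83.89 W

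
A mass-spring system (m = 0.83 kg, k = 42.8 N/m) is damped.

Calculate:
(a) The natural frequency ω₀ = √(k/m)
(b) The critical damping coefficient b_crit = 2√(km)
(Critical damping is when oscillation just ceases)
ω₀ = √(k/m) = √(42.8/0.83) = 7.181 rad/s
b_crit = 2√(km) = 2√(42.8×0.83) = 11.92 kg/s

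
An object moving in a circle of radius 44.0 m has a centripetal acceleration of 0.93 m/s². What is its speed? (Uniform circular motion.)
v = √(a_c × r) = √(0.93 × 44.0) = 6.4 m/s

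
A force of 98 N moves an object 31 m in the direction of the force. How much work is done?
W = Fd = 98×31 = 3038.0 J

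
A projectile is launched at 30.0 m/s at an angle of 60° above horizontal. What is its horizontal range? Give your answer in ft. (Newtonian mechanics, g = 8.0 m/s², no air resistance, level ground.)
R = v₀² sin(2θ) / g (with unit conversion) = 319.6 ft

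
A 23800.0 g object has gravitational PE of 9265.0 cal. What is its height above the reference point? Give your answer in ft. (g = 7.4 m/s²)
PE = mgh → h = PE/(mg) = 3.876e+04 J / (23.8 kg × 7.4 m/s²) = 220.1 m = 722.1 ft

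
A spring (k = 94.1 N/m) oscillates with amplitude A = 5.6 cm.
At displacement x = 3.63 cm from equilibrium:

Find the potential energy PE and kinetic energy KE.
E_total = ½kA² = ½×94.1×(0.056)² = 0.1475 J
PE = ½kx² = ½×94.1×(0.0363)² = 0.062 J
KE = E_total − PE = 0.08555 J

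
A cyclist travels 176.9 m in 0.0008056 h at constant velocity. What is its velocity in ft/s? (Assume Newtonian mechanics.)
v = d/t (with unit conversion) = 200.1 ft/s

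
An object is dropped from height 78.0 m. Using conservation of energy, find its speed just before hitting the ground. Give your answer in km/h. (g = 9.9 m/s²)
mgh = ½mv² → v = √(2gh) = √(2×9.9×78) = 39.3 m/s = 141.5 km/h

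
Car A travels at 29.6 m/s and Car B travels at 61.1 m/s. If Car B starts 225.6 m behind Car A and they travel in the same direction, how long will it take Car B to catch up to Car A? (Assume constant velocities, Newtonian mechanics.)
Relative speed: v_rel = 61.1 - 29.6 = 31.5 m/s
Time to catch: t = d₀/v_rel = 225.6/31.5 = 7.16 s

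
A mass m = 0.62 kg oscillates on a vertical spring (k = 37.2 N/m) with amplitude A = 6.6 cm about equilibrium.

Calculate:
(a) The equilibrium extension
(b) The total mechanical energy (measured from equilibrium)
x_eq = mg/k = 0.62×9.81/37.2 = 0.1635 m = 16.35 cm
E = ½kA² = ½×37.2×(0.066)² = 0.08102 J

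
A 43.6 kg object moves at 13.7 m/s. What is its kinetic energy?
KE = ½mv² = ½×43.6×13.7² = 4091.642 J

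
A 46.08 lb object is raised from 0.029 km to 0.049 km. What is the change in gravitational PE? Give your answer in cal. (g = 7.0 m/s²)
ΔPE = mg(h₂ − h₁) = 20.9 kg × 7.0 m/s² × (49 − 29) m = 2926 J = 699.4 cal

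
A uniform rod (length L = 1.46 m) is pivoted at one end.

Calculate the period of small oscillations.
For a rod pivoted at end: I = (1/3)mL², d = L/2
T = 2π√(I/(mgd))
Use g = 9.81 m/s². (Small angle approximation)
I/m = (1/3)L² = 0.7105 m²; d = L/2 = 0.73 m
T = 2π√(I/(mgd)) = 2π√(0.7105/(9.81×0.73)) = 1.979 s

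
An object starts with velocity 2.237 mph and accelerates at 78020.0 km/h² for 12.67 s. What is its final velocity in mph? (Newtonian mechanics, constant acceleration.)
v = v₀ + at (with unit conversion) = 172.9 mph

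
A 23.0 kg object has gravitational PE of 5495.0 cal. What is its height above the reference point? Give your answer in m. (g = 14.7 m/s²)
PE = mgh → h = PE/(mg) = 2.299e+04 J / (23 kg × 14.7 m/s²) = 68 m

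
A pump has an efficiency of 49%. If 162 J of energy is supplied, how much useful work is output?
W_out = η × W_in = 0.49 × 162 = 79.38 J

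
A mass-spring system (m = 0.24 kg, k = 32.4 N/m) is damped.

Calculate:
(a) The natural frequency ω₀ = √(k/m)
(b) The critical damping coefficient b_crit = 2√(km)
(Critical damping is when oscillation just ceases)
ω₀ = √(k/m) = √(32.4/0.24) = 11.62 rad/s
b_crit = 2√(km) = 2√(32.4×0.24) = 5.577 kg/s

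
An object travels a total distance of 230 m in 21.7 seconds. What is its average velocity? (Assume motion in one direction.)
v_avg = Δd / Δt = 230 / 21.7 = 10.6 m/s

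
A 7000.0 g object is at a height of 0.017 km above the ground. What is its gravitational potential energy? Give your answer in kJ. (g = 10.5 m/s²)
PE = mgh = 7 kg × 10.5 m/s² × 17 m = 1250 J = 1.25 kJ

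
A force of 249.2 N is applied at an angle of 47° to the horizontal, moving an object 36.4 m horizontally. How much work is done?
W = Fd cosθ = 249.2×36.4×cos(47°) = 6186.3 J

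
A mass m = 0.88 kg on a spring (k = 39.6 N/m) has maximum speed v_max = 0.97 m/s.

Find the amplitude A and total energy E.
½mv²_max = ½kA² → A = v_max√(m/k) = 0.97×√(0.88/39.6) = 0.1446 m = 14.46 cm
E = ½mv²_max = ½×0.88×0.97² = 0.414 J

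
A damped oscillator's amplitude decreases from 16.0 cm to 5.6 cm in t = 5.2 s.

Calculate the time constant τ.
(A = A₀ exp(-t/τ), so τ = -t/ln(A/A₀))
A/A₀ = 5.6/16.0 = 0.35; ln(A/A₀) = -1.05
τ = −t/ln(A/A₀) = −5.2/-1.05 = 4.953 s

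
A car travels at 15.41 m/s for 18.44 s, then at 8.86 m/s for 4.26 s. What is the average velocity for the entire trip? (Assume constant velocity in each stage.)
d₁ = v₁t₁ = 15.41 × 18.44 = 284.16 m
d₂ = v₂t₂ = 8.86 × 4.26 = 37.7436 m
d_total = 321.9 m, t_total = 22.7 s
v_avg = d_total/t_total = 321.9/22.7 = 14.18 m/s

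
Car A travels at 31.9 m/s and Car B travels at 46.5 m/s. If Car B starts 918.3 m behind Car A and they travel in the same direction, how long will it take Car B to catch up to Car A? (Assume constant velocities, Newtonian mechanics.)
Relative speed: v_rel = 46.5 - 31.9 = 14.6 m/s
Time to catch: t = d₀/v_rel = 918.3/14.6 = 62.9 s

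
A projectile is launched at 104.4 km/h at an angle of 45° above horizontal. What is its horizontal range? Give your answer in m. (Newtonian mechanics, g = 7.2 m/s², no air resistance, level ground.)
R = v₀² sin(2θ) / g (with unit conversion) = 116.8 m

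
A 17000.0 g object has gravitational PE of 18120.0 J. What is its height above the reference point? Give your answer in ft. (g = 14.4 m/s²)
PE = mgh → h = PE/(mg) = 1.812e+04 J / (17 kg × 14.4 m/s²) = 74.02 m = 242.8 ft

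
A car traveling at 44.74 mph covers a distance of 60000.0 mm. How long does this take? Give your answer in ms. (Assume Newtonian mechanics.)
t = d/v (with unit conversion) = 3000.0 ms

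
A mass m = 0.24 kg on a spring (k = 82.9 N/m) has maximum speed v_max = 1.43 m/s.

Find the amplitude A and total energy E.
½mv²_max = ½kA² → A = v_max√(m/k) = 1.43×√(0.24/82.9) = 0.07694 m = 7.694 cm
E = ½mv²_max = ½×0.24×1.43² = 0.2454 J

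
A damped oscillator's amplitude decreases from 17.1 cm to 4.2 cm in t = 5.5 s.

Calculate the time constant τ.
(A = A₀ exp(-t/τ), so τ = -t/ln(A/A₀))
A/A₀ = 4.2/17.1 = 0.2456; ln(A/A₀) = -1.404
τ = −t/ln(A/A₀) = −5.5/-1.404 = 3.917 s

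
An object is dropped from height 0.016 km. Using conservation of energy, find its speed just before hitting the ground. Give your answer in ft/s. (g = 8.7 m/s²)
mgh = ½mv² → v = √(2gh) = √(2×8.7×16) = 16.69 m/s = 54.74 ft/s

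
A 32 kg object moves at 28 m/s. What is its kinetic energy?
KE = ½mv² = ½×32×28² = 12544.0 J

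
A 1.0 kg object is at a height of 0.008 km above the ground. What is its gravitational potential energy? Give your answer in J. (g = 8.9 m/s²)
PE = mgh = 1 kg × 8.9 m/s² × 8 m = 71.2 J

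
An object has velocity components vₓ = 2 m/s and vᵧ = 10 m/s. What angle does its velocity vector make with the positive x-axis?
θ = arctan(vᵧ/vₓ) = arctan(10/2) = 78.69°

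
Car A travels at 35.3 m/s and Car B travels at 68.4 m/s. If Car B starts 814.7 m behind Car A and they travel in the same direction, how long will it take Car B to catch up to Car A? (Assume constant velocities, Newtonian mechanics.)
Relative speed: v_rel = 68.4 - 35.3 = 33.1 m/s
Time to catch: t = d₀/v_rel = 814.7/33.1 = 24.61 s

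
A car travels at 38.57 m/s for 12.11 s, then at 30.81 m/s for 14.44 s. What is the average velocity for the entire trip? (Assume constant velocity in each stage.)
d₁ = v₁t₁ = 38.57 × 12.11 = 467.083 m
d₂ = v₂t₂ = 30.81 × 14.44 = 444.896 m
d_total = 911.98 m, t_total = 26.55 s
v_avg = d_total/t_total = 911.98/26.55 = 34.35 m/s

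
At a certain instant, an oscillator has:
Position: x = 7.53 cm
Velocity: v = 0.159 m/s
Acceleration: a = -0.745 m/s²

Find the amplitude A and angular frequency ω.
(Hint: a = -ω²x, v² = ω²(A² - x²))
a = −ω²x → ω = √(|a|/x) = √(0.745/0.0753) = 3.145 rad/s
v² = ω²(A² − x²) → A = √(x² + v²/ω²) = √(0.0753² + 0.159²/3.145²) = 0.09069 m = 9.069 cm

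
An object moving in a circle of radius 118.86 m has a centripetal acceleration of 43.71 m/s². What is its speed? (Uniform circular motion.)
v = √(a_c × r) = √(43.71 × 118.86) = 72.08 m/s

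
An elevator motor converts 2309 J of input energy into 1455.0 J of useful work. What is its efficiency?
η = W_out/W_in = 1455.0/2309 = 0.6301 = 63.01%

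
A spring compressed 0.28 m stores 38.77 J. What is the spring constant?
PE = ½kx² → k = 2PE/x² = 2×38.77/0.28² = 989.0 N/m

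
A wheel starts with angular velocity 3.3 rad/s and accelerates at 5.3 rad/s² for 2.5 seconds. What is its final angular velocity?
ω = ω₀ + αt = 3.3 + 5.3 × 2.5 = 16.55 rad/s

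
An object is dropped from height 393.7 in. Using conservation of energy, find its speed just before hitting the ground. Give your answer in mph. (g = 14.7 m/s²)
mgh = ½mv² → v = √(2gh) = √(2×14.7×10) = 17.15 m/s = 38.36 mph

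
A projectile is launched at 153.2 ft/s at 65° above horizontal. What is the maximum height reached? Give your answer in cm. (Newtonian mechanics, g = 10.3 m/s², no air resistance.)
H = v₀²sin²(θ)/(2g) (with unit conversion) = 8694.0 cm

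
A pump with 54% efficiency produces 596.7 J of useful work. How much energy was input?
W_in = W_out/η = 596.7/0.54 = 1105.0 J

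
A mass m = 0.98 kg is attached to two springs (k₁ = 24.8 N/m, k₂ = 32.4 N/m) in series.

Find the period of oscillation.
k_eq = k₁k₂/(k₁+k₂) = 14.05 N/m
T = 2π√(m/k_eq) = 2π√(0.98/14.05) = 1.66 s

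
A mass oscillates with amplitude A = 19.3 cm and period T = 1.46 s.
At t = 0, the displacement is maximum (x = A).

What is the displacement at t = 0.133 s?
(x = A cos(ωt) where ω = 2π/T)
ω = 2π/T = 2π/1.46 = 4.304 rad/s
x = A cos(ωt) = 19.3×cos(4.304×0.133) = 16.22 cm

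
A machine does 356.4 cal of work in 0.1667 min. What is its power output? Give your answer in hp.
P = W/t = 1491 J / 10 s = 149.1 W = 0.1999 hp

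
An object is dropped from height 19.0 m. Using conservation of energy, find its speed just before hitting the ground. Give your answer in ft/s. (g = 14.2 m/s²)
mgh = ½mv² → v = √(2gh) = √(2×14.2×19) = 23.23 m/s = 76.21 ft/s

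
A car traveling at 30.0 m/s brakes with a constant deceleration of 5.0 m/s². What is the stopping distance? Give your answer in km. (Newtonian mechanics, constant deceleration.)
d = v₀² / (2a) (with unit conversion) = 0.09 km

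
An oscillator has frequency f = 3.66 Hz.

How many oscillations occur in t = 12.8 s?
n = f×t = 3.66×12.8 = 46.85 oscillations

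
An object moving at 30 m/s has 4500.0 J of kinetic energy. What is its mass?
KE = ½mv² → m = 2KE/v² = 2×4500.0/30² = 10.0 kg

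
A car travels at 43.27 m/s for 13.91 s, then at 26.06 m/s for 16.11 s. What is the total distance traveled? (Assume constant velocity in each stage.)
d₁ = v₁t₁ = 43.27 × 13.91 = 601.886 m
d₂ = v₂t₂ = 26.06 × 16.11 = 419.827 m
d_total = 601.886 + 419.827 = 1021.71 m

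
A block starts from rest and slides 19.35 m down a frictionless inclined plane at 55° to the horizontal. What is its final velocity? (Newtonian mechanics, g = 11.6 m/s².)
a = g sin(θ) = 11.6 × sin(55°) = 9.5 m/s²
v = √(2ad) = √(2 × 9.5 × 19.35) = 19.18 m/s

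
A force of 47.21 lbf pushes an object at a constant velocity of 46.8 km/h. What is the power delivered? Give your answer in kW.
P = Fv = 210 N × 13 m/s = 2730 W = 2.73 kW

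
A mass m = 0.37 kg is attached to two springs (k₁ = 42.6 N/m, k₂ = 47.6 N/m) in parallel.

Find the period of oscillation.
k_eq = k₁+k₂ = 90.2 N/m
T = 2π√(m/k_eq) = 2π√(0.37/90.2) = 0.4024 s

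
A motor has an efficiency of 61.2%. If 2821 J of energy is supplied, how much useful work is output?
W_out = η × W_in = 0.612 × 2821 = 1726.5 J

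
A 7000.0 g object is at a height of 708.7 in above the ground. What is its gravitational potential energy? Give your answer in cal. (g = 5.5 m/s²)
PE = mgh = 7 kg × 5.5 m/s² × 18 m = 693 J = 165.6 cal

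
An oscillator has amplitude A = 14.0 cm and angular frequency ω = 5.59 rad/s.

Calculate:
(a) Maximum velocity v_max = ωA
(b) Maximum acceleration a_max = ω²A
v_max = ωA = 5.59×0.14 = 0.7826 m/s
a_max = ω²A = 5.59²×0.14 = 4.375 m/s²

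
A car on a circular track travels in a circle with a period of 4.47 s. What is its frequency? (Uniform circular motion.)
f = 1/T = 1/4.47 = 0.2237 Hz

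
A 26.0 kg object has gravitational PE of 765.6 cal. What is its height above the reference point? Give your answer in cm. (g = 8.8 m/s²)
PE = mgh → h = PE/(mg) = 3203 J / (26 kg × 8.8 m/s²) = 14 m = 1400.0 cm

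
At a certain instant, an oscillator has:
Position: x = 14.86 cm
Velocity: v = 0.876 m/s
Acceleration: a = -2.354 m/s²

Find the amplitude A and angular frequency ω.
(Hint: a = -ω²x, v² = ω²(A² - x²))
a = −ω²x → ω = √(|a|/x) = √(2.354/0.1486) = 3.98 rad/s
v² = ω²(A² − x²) → A = √(x² + v²/ω²) = √(0.1486² + 0.876²/3.98²) = 0.2656 m = 26.56 cm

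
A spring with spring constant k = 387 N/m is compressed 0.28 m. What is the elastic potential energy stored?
PE = ½kx² = ½×387×0.28² = 15.17 J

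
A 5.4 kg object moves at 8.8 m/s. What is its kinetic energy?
KE = ½mv² = ½×5.4×8.8² = 209.088 J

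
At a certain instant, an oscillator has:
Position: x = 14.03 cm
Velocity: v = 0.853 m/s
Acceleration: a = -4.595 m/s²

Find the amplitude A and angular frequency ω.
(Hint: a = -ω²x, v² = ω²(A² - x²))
a = −ω²x → ω = √(|a|/x) = √(4.595/0.1403) = 5.723 rad/s
v² = ω²(A² − x²) → A = √(x² + v²/ω²) = √(0.1403² + 0.853²/5.723²) = 0.2047 m = 20.47 cm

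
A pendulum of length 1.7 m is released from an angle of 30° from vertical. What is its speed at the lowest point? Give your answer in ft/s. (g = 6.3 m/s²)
h = L(1 − cosθ) = 1.7×(1 − cos30°) = 0.2278 m
v = √(2gh) = √(2×6.3×0.2278) = 1.694 m/s = 5.558 ft/s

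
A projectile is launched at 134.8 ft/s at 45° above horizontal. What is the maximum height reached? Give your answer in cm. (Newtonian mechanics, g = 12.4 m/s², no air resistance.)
H = v₀²sin²(θ)/(2g) (with unit conversion) = 3404.0 cm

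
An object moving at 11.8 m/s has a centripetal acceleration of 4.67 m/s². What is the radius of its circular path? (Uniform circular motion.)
r = v²/a_c = 11.8²/4.67 = 29.82 m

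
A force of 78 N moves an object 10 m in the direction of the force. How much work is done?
W = Fd = 78×10 = 780.0 J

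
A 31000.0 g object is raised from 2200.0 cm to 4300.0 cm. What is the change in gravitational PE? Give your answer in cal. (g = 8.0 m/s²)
ΔPE = mg(h₂ − h₁) = 31 kg × 8.0 m/s² × (43 − 22) m = 5208 J = 1245.0 cal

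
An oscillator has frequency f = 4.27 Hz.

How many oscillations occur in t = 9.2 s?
n = f×t = 4.27×9.2 = 39.28 oscillations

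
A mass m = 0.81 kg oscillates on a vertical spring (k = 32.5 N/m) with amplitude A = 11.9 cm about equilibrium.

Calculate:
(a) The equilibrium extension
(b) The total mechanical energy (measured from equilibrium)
x_eq = mg/k = 0.81×9.81/32.5 = 0.2445 m = 24.45 cm
E = ½kA² = ½×32.5×(0.119)² = 0.2301 J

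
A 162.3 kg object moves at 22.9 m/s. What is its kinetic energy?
KE = ½mv² = ½×162.3×22.9² = 42555.87 J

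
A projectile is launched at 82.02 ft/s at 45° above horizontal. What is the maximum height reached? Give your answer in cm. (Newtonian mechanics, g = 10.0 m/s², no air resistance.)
H = v₀²sin²(θ)/(2g) (with unit conversion) = 1562.0 cm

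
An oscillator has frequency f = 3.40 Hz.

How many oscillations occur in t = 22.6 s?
n = f×t = 3.4×22.6 = 76.84 oscillations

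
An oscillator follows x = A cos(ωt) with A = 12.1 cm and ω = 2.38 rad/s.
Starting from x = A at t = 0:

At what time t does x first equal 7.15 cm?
cos(ωt) = x/A = 7.15/12.1 = 0.5909
ωt = arccos(0.5909) = 0.9386 rad
t = 0.9386/2.38 = 0.3944 s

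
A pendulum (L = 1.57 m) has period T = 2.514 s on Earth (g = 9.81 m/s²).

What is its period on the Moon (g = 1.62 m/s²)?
T = 2π√(L/g), so T_moon/T_earth = √(g_earth/g_moon)
T_moon = 2π√(1.57/1.62) = 6.185 s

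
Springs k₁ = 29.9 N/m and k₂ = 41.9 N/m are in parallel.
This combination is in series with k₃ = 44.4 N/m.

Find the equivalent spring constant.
k₁₂ = k₁ + k₂ = 71.8 N/m (parallel)
1/k_eq = 1/k₁₂ + 1/k₃ → k_eq = 27.43 N/m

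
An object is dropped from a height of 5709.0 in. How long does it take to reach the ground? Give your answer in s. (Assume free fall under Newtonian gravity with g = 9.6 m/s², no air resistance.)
t = √(2h/g) (with unit conversion) = 5.496 s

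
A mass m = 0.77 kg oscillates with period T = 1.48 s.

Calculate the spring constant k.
T = 2π√(m/k) → k = m(2π/T)² = 0.77×(2π/1.48)² = 13.88 N/m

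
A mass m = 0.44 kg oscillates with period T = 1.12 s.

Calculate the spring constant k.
T = 2π√(m/k) → k = m(2π/T)² = 0.44×(2π/1.12)² = 13.85 N/m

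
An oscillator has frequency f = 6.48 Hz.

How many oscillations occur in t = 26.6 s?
n = f×t = 6.48×26.6 = 172.4 oscillations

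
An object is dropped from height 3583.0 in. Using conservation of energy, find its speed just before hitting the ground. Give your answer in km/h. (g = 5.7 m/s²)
mgh = ½mv² → v = √(2gh) = √(2×5.7×91.01) = 32.21 m/s = 116.0 km/h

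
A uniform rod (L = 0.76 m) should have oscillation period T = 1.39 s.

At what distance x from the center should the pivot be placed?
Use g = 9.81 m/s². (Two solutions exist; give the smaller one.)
T = 2π√((L²/12 + x²)/(gx)). Let c = T²g/(4π²) = 0.4801.
x² − cx + L²/12 = 0 → x = (c − √(c² − L²/3))/2 = 0.1426 m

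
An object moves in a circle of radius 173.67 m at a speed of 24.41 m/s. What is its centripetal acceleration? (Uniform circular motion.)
a_c = v²/r = 24.41²/173.67 = 595.848/173.67 = 3.43 m/s²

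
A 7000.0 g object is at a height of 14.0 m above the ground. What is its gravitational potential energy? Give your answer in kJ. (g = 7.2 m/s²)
PE = mgh = 7 kg × 7.2 m/s² × 14 m = 705.6 J = 0.7056 kJ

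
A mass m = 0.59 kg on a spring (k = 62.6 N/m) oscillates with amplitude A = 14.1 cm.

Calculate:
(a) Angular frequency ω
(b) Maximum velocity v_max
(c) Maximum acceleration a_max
ω = √(k/m) = √(62.6/0.59) = 10.3 rad/s
v_max = ωA = 10.3×0.141 = 1.452 m/s
a_max = ω²A = 10.3²×0.141 = 14.96 m/s²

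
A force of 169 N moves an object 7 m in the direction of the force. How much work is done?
W = Fd = 169×7 = 1183.0 J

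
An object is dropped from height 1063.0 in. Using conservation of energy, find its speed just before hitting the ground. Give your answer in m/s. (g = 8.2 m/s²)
mgh = ½mv² → v = √(2gh) = √(2×8.2×27) = 21.04 m/s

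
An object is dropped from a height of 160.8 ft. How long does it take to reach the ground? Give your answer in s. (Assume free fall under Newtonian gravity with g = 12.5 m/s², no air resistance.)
t = √(2h/g) (with unit conversion) = 2.8 s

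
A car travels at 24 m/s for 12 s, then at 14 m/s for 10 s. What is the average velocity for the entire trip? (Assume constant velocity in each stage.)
d₁ = v₁t₁ = 24 × 12 = 288 m
d₂ = v₂t₂ = 14 × 10 = 140 m
d_total = 428 m, t_total = 22 s
v_avg = d_total/t_total = 428/22 = 19.45 m/s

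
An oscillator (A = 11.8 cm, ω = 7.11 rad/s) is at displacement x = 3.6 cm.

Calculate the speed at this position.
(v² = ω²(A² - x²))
v = ω√(A² − x²) = 7.11×√(0.118² − 0.036²) = 0.799 m/s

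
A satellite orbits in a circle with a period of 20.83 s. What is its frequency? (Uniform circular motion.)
f = 1/T = 1/20.83 = 0.048 Hz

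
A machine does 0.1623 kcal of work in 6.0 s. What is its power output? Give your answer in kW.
P = W/t = 679.1 J / 6 s = 113.2 W = 0.1132 kW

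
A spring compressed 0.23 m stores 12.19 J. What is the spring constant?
PE = ½kx² → k = 2PE/x² = 2×12.19/0.23² = 460.9 N/m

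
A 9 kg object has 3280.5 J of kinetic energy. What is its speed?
KE = ½mv² → v = √(2KE/m) = √(2×3280.5/9) = 27.0 m/s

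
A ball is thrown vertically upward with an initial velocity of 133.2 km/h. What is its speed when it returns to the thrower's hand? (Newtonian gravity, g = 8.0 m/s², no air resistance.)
By conservation of energy, the ball returns at the same speed = 133.2 km/h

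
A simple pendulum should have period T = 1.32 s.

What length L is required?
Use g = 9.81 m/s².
T = 2π√(L/g) → L = g(T/2π)² = 9.81×(1.32/2π)² = 0.433 m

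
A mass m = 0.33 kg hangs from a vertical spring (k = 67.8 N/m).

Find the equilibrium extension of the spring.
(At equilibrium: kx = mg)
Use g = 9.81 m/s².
x_eq = mg/k = 0.33×9.81/67.8 = 0.04775 m = 4.775 cm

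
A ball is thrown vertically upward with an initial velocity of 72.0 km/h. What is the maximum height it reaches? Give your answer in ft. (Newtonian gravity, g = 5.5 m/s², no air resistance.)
h_max = v₀²/(2g) (with unit conversion) = 119.3 ft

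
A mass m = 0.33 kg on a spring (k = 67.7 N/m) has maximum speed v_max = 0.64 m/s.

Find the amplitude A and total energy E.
½mv²_max = ½kA² → A = v_max√(m/k) = 0.64×√(0.33/67.7) = 0.04468 m = 4.468 cm
E = ½mv²_max = ½×0.33×0.64² = 0.06758 J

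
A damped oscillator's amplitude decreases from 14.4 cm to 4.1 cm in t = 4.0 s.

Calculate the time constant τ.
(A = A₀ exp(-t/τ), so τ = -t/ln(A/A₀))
A/A₀ = 4.1/14.4 = 0.2847; ln(A/A₀) = -1.256
τ = −t/ln(A/A₀) = −4.0/-1.256 = 3.184 s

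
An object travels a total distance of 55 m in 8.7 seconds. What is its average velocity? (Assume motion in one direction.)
v_avg = Δd / Δt = 55 / 8.7 = 6.32 m/s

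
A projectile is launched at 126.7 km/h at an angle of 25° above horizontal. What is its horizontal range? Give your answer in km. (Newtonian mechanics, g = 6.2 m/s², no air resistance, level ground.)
R = v₀² sin(2θ) / g (with unit conversion) = 0.153 km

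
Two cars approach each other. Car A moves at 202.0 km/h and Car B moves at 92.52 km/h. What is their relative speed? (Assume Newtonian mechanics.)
v_rel = v_A + v_B = 202.0 + 92.52 = 294.5 km/h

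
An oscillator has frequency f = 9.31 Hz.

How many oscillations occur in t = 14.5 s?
n = f×t = 9.31×14.5 = 135 oscillations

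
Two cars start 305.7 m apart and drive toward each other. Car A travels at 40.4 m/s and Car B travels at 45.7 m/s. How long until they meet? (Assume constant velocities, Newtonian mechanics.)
Combined speed: v_combined = 40.4 + 45.7 = 86.1 m/s
Time to meet: t = d/86.1 = 305.7/86.1 = 3.55 s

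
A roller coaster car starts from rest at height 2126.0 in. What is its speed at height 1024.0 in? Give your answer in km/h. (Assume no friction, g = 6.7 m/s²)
mgh₁ = ½mv₂² + mgh₂ → v₂ = √(2g(h₁−h₂)) = √(2×6.7×(54−26.01)) = 19.37 m/s = 69.72 km/h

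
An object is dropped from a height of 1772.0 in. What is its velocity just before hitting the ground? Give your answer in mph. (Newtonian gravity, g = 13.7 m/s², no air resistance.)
v = √(2gh) (with unit conversion) = 78.56 mph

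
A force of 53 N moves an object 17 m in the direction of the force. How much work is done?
W = Fd = 53×17 = 901.0 J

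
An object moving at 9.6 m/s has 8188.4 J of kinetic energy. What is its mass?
KE = ½mv² → m = 2KE/v² = 2×8188.4/9.6² = 177.7 kg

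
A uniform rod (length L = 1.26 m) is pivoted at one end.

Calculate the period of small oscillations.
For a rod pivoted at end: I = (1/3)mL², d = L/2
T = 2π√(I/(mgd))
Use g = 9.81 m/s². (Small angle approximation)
I/m = (1/3)L² = 0.5292 m²; d = L/2 = 0.63 m
T = 2π√(I/(mgd)) = 2π√(0.5292/(9.81×0.63)) = 1.839 s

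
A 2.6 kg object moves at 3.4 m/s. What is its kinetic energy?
KE = ½mv² = ½×2.6×3.4² = 15.028 J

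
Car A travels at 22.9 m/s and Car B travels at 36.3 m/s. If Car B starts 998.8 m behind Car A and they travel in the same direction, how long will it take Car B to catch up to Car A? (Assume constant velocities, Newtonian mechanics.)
Relative speed: v_rel = 36.3 - 22.9 = 13.4 m/s
Time to catch: t = d₀/v_rel = 998.8/13.4 = 74.54 s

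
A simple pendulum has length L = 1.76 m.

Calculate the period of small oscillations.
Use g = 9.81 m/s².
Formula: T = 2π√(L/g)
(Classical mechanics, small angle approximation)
T = 2π√(L/g) = 2π√(1.76/9.81) = 2.661 s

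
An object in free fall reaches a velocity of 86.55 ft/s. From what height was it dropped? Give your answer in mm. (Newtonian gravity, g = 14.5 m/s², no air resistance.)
h = v²/(2g) (with unit conversion) = 24000.0 mm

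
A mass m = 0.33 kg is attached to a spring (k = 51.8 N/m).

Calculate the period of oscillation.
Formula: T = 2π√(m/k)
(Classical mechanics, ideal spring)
T = 2π√(m/k) = 2π√(0.33/51.8) = 0.5015 s; f = 1/T = 1.994 Hz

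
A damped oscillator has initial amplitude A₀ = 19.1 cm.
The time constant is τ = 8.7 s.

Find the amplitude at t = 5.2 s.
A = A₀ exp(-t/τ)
A = A₀ exp(−t/τ) = 19.1×exp(−5.2/8.7) = 10.51 cm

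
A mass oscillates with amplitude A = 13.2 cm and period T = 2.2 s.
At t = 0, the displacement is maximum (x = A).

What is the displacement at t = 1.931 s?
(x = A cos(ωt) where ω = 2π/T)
ω = 2π/T = 2π/2.2 = 2.856 rad/s
x = A cos(ωt) = 13.2×cos(2.856×1.931) = 9.492 cm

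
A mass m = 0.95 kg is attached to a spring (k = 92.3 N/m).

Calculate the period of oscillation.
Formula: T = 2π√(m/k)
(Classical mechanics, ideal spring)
T = 2π√(m/k) = 2π√(0.95/92.3) = 0.6374 s; f = 1/T = 1.569 Hz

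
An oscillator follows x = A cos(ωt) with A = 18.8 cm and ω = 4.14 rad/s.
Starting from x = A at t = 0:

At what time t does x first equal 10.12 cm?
cos(ωt) = x/A = 10.12/18.8 = 0.5383
ωt = arccos(0.5383) = 1.002 rad
t = 1.002/4.14 = 0.2421 s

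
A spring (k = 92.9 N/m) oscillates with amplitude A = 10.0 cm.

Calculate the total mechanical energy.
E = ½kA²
E = ½kA² = ½×92.9×(0.1)² = 0.4645 J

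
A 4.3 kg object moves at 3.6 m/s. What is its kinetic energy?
KE = ½mv² = ½×4.3×3.6² = 27.864 J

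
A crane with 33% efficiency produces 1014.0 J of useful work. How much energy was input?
W_in = W_out/η = 1014.0/0.33 = 3072.7 J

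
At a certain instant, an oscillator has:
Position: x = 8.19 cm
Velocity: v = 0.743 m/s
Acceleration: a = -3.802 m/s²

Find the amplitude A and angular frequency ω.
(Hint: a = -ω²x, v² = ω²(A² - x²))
a = −ω²x → ω = √(|a|/x) = √(3.802/0.0819) = 6.813 rad/s
v² = ω²(A² − x²) → A = √(x² + v²/ω²) = √(0.0819² + 0.743²/6.813²) = 0.1364 m = 13.64 cm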